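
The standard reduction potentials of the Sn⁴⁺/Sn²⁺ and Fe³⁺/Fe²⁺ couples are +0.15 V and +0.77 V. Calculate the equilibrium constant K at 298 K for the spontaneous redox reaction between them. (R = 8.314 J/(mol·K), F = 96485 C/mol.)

9.4 × 10^20

E°_cell = +0.77 − (+0.15) = 0.62 V, with n = 2 electrons transferred.
At equilibrium E = 0, so the Nernst equation gives ln K = nFE°/RT = (2)(96485)(0.62)/((8.314)(298)) = 48.29.
K = e^48.29 = 9.4 × 10^20.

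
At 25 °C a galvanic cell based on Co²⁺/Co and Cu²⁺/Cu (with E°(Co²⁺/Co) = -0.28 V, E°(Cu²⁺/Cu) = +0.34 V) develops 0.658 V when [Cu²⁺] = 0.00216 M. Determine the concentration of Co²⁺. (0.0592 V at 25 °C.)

1.1 × 10^-4 M

From the Nernst equation, log Q = n(E° − E)/0.0592 = 2(0.62 − 0.658)/0.0592 = -1.284, so Q = 0.0520.
With Q = [Co²⁺]/[Cu²⁺] and the known concentrations, [Co²⁺] in the numerator gives [Co²⁺] = 1.1 × 10^-4 M.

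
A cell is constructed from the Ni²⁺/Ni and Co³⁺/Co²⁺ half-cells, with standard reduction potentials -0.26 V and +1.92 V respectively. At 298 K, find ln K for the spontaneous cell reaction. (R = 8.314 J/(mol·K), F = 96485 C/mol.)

E°_cell = +1.92 − (-0.26) = 2.18 V, with n = 2 electrons transferred.
At equilibrium E = 0, so the Nernst equation gives ln K = nFE°/RT = (2)(96485)(2.18)/((8.314)(298)) = 169.79.

ln K = 169.8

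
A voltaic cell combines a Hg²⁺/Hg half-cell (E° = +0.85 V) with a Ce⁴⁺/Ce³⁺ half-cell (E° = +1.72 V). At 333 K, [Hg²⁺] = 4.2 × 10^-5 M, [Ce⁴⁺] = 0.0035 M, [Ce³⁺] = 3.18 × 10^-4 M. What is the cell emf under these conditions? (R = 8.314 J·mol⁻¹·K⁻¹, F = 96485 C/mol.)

1.08 V

The Ce⁴⁺/Ce³⁺ couple has the higher reduction potential and acts as the cathode, so E°_cell = +1.72 − (+0.85) = 0.87 V.
Balancing electrons gives n = 2; the reaction quotient is Q = [Hg²⁺]·[Ce³⁺]^2/[Ce⁴⁺]^2 = 3.47 × 10^-7.
E = E° − (RT/nF) ln Q = 0.87 − (8.314×333)/(2×96485) × (-14.875) = 0.870 + 0.213 = 1.083 V.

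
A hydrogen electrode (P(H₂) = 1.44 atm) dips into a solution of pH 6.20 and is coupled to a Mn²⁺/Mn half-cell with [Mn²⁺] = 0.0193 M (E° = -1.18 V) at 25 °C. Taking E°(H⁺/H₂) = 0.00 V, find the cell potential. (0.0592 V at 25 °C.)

0.86 V

The hydrogen couple is the cathode, so E°_cell = 1.18 V; n = 2.
[H⁺] = 10^(−6.20) = 6.3 × 10^-7 M, and Q = [Mn²⁺]·P(H₂) / [H⁺]^2 = 6.98 × 10^10.
E = E° − (0.0592/2) log Q = 1.18 − (0.0592/2)(10.844) = 0.859 V.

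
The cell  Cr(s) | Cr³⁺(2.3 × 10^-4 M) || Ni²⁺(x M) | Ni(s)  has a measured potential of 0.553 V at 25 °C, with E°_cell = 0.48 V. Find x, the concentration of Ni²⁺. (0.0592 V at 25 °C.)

1.1 M

From the Nernst equation, log Q = n(E° − E)/0.0592 = 6(0.48 − 0.553)/0.0592 = -7.399, so Q = 3.99 × 10^-8.
With Q = [Cr³⁺]^2/[Ni²⁺]^3 and the known concentrations, [Ni²⁺]^3 in the denominator gives [Ni²⁺] = 1.1 M.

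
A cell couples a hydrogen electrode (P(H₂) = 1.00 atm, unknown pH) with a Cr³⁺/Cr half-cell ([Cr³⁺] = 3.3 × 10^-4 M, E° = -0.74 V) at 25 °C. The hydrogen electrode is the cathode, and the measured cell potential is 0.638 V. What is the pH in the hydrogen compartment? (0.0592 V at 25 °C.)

E°_cell = 0.74 V and n = 6.
log Q = n(E° − E)/0.0592 = 6×(0.74 − 0.638)/0.0592 = 10.338.
With Q = [Cr³⁺]^2·P(H₂)^3 / [H⁺]^6, solving for [H⁺] gives log[H⁺] = -2.883, so pH = 2.88.

pH = 2.88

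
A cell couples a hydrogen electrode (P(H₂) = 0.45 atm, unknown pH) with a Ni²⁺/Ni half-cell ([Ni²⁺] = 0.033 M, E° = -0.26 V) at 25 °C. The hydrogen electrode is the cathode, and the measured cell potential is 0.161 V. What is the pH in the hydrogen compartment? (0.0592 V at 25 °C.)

E°_cell = 0.26 V and n = 2.
log Q = n(E° − E)/0.0592 = 2×(0.26 − 0.161)/0.0592 = 3.345.
With Q = [Ni²⁺]·P(H₂) / [H⁺]^2, solving for [H⁺] gives log[H⁺] = -2.586, so pH = 2.59.

pH = 2.59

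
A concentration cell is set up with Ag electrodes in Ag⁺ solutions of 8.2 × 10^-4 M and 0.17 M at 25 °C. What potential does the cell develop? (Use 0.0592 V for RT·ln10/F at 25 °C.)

Both half-cells are Ag⁺/Ag, so E°_cell = 0. The concentrated side is the cathode; the cell reaction moves Ag⁺ from high to low concentration with n = 1.
Q = [Ag⁺]_dilute/[Ag⁺]_conc = 8.2 × 10^-4/0.17 = 0.00482.
E = 0 − (0.0592/1) log Q = −(0.0592/1)(-2.317) = 0.1372 V.

0.14 V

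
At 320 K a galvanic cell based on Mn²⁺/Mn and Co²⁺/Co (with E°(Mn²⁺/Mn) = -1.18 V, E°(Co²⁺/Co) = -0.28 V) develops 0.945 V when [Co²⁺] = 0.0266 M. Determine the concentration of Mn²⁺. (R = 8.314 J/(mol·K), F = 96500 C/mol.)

0.001 M

From the Nernst equation, ln Q = nF(E° − E)/RT = 2×96500×(0.90 − 0.945)/(8.314×320) = -3.264, so Q = 0.0382.
With Q = [Mn²⁺]/[Co²⁺] and the known concentrations, [Mn²⁺] in the numerator gives [Mn²⁺] = 0.001 M.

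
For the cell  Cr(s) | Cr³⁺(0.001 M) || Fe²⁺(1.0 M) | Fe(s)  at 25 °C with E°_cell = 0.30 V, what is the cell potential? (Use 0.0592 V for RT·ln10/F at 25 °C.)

0.359 V

Balancing electrons gives n = 6; the reaction quotient is Q = [Cr³⁺]^2/[Fe²⁺]^3 = 1 × 10^-6.
At 25 °C, E = E° − (0.0592/n) log Q = 0.30 − (0.0592/6)(-6.000) = 0.300 + 0.059 = 0.359 V.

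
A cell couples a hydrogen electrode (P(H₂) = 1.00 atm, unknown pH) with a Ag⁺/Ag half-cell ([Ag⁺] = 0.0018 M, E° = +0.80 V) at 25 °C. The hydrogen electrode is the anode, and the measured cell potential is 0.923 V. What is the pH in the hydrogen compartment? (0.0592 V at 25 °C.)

E°_cell = 0.80 V and n = 2.
log Q = n(E° − E)/0.0592 = 2×(0.80 − 0.923)/0.0592 = -4.155.
With Q = [H⁺]^2 / ([Ag⁺]^2·P(H₂)), solving for [H⁺] gives log[H⁺] = -4.822, so pH = 4.82.

pH = 4.82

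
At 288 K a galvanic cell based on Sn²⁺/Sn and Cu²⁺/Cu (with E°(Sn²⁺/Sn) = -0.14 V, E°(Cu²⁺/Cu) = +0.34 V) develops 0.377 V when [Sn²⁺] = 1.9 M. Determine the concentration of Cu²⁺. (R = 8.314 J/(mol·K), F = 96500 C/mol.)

From the Nernst equation, ln Q = nF(E° − E)/RT = 2×96500×(0.48 − 0.377)/(8.314×288) = 8.302, so Q = 4030.
With Q = [Sn²⁺]/[Cu²⁺] and the known concentrations, [Cu²⁺] in the denominator gives [Cu²⁺] = 4.7 × 10^-4 M.

4.7 × 10^-4 M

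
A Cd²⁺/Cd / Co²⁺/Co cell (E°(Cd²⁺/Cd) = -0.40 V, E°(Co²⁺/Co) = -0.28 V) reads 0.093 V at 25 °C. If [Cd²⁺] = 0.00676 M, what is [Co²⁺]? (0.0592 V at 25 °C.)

From the Nernst equation, log Q = n(E° − E)/0.0592 = 2(0.12 − 0.093)/0.0592 = 0.912, so Q = 8.17.
With Q = [Cd²⁺]/[Co²⁺] and the known concentrations, [Co²⁺] in the denominator gives [Co²⁺] = 8.3 × 10^-4 M.

8.3 × 10^-4 M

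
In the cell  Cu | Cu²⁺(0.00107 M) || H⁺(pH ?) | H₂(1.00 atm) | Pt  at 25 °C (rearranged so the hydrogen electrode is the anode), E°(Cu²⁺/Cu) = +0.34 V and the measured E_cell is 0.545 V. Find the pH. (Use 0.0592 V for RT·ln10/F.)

pH = 4.95

E°_cell = 0.34 V and n = 2.
log Q = n(E° − E)/0.0592 = 2×(0.34 − 0.545)/0.0592 = -6.926.
With Q = [H⁺]^2 / ([Cu²⁺]·P(H₂)), solving for [H⁺] gives log[H⁺] = -4.948, so pH = 4.95.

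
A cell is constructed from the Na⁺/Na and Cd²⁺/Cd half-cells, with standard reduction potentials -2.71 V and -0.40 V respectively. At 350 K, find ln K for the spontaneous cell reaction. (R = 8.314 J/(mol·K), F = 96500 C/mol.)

E°_cell = -0.40 − (-2.71) = 2.31 V, with n = 2 electrons transferred.
At equilibrium E = 0, so the Nernst equation gives ln K = nFE°/RT = (2)(96500)(2.31)/((8.314)(350)) = 153.21.

ln K = 153.2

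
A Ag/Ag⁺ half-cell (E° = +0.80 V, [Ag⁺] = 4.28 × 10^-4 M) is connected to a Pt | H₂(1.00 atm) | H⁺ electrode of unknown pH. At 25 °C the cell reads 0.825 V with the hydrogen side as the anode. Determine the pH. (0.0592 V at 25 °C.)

E°_cell = 0.80 V and n = 2.
log Q = n(E° − E)/0.0592 = 2×(0.80 − 0.825)/0.0592 = -0.845.
With Q = [H⁺]^2 / ([Ag⁺]^2·P(H₂)), solving for [H⁺] gives log[H⁺] = -3.791, so pH = 3.79.

pH = 3.79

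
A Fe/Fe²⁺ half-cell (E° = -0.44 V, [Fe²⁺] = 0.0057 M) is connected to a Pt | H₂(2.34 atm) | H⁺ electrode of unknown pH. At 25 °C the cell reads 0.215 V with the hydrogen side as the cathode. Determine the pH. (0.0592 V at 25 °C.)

E°_cell = 0.44 V and n = 2.
log Q = n(E° − E)/0.0592 = 2×(0.44 − 0.215)/0.0592 = 7.601.
With Q = [Fe²⁺]·P(H₂) / [H⁺]^2, solving for [H⁺] gives log[H⁺] = -4.738, so pH = 4.74.

pH = 4.74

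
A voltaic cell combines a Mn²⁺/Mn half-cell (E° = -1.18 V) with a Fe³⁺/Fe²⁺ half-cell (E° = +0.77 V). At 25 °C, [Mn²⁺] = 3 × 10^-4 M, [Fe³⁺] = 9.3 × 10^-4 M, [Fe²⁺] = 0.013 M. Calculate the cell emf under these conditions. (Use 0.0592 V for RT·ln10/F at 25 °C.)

The Fe³⁺/Fe²⁺ couple has the higher reduction potential and acts as the cathode, so E°_cell = +0.77 − (-1.18) = 1.95 V.
Balancing electrons gives n = 2; the reaction quotient is Q = [Mn²⁺]·[Fe²⁺]^2/[Fe³⁺]^2 = 0.0586.
At 25 °C, E = E° − (0.0592/n) log Q = 1.95 − (0.0592/2)(-1.232) = 1.950 + 0.036 = 1.986 V.

1.99 V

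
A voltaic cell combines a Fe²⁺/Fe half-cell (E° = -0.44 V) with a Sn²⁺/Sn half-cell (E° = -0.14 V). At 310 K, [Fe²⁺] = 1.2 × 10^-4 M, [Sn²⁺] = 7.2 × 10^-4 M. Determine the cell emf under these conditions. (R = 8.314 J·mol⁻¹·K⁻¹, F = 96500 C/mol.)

0.324 V

The Sn²⁺/Sn couple has the higher reduction potential and acts as the cathode, so E°_cell = -0.14 − (-0.44) = 0.30 V.
Balancing electrons gives n = 2; the reaction quotient is Q = [Fe²⁺]/[Sn²⁺] = 0.167.
E = E° − (RT/nF) ln Q = 0.30 − (8.314×310)/(2×96500) × (-1.792) = 0.300 + 0.024 = 0.324 V.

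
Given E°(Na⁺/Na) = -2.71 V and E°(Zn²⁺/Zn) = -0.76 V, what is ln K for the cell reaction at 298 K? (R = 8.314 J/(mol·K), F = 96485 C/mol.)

ln K = 151.9

E°_cell = -0.76 − (-2.71) = 1.95 V, with n = 2 electrons transferred.
At equilibrium E = 0, so the Nernst equation gives ln K = nFE°/RT = (2)(96485)(1.95)/((8.314)(298)) = 151.88.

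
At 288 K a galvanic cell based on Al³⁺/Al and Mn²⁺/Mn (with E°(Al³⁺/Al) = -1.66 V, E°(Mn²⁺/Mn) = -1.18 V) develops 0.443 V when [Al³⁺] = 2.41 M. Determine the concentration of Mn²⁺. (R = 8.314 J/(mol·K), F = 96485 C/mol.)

From the Nernst equation, ln Q = nF(E° − E)/RT = 6×96485×(0.48 − 0.443)/(8.314×288) = 8.946, so Q = 7670.
With Q = [Al³⁺]^2/[Mn²⁺]^3 and the known concentrations, [Mn²⁺]^3 in the denominator gives [Mn²⁺] = 0.091 M.

0.091 M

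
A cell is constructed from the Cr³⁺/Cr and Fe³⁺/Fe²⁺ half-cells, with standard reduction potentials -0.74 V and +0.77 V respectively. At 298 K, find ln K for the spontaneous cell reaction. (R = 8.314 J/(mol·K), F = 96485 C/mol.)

ln K = 176.4

E°_cell = +0.77 − (-0.74) = 1.51 V, with n = 3 electrons transferred.
At equilibrium E = 0, so the Nernst equation gives ln K = nFE°/RT = (3)(96485)(1.51)/((8.314)(298)) = 176.41.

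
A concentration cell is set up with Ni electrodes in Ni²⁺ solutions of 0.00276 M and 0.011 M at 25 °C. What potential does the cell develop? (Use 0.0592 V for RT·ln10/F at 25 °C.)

Both half-cells are Ni²⁺/Ni, so E°_cell = 0. The concentrated side is the cathode; the cell reaction moves Ni²⁺ from high to low concentration with n = 2.
Q = [Ni²⁺]_dilute/[Ni²⁺]_conc = 0.00276/0.011 = 0.251.
E = 0 − (0.0592/2) log Q = −(0.0592/2)(-0.600) = 0.0178 V.

0.018 V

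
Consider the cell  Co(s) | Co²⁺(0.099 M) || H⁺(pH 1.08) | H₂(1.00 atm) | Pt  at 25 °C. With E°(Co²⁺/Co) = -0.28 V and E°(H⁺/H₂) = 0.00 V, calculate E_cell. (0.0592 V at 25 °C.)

The hydrogen couple is the cathode, so E°_cell = 0.28 V; n = 2.
[H⁺] = 10^(−1.08) = 0.083 M, and Q = [Co²⁺]·P(H₂) / [H⁺]^2 = 14.3.
E = E° − (0.0592/2) log Q = 0.28 − (0.0592/2)(1.156) = 0.246 V.

0.25 V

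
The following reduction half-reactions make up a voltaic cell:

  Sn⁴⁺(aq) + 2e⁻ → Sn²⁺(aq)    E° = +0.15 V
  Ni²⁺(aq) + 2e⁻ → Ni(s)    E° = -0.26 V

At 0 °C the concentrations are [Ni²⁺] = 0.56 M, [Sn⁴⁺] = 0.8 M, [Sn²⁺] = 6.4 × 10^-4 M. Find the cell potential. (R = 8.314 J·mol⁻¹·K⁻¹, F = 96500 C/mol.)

The Sn⁴⁺/Sn²⁺ couple has the higher reduction potential and acts as the cathode, so E°_cell = +0.15 − (-0.26) = 0.41 V.
Balancing electrons gives n = 2; the reaction quotient is Q = [Ni²⁺]·[Sn²⁺]/[Sn⁴⁺] = 4.48 × 10^-4.
E = E° − (RT/nF) ln Q = 0.41 − (8.314×273)/(2×96500) × (-7.711) = 0.410 + 0.091 = 0.501 V.

0.501 V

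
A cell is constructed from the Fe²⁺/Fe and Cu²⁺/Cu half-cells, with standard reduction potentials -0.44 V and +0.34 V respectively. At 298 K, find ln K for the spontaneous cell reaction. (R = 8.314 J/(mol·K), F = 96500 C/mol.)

ln K = 60.8

E°_cell = +0.34 − (-0.44) = 0.78 V, with n = 2 electrons transferred.
At equilibrium E = 0, so the Nernst equation gives ln K = nFE°/RT = (2)(96500)(0.78)/((8.314)(298)) = 60.76.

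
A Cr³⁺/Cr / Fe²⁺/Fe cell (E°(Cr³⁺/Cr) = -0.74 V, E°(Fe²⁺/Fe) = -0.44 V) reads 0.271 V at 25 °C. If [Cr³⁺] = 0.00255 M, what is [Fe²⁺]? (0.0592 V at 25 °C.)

From the Nernst equation, log Q = n(E° − E)/0.0592 = 6(0.30 − 0.271)/0.0592 = 2.939, so Q = 869.
With Q = [Cr³⁺]^2/[Fe²⁺]^3 and the known concentrations, [Fe²⁺]^3 in the denominator gives [Fe²⁺] = 0.002 M.

0.002 M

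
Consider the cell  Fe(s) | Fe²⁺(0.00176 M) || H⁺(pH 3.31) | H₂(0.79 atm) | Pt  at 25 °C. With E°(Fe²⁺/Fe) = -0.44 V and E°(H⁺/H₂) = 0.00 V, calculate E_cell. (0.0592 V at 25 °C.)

0.33 V

The hydrogen couple is the cathode, so E°_cell = 0.44 V; n = 2.
[H⁺] = 10^(−3.31) = 4.9 × 10^-4 M, and Q = [Fe²⁺]·P(H₂) / [H⁺]^2 = 5800.
E = E° − (0.0592/2) log Q = 0.44 − (0.0592/2)(3.763) = 0.329 V.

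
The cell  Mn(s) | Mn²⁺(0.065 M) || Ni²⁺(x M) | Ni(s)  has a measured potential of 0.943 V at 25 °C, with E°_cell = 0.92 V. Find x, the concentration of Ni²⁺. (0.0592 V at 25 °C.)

From the Nernst equation, log Q = n(E° − E)/0.0592 = 2(0.92 − 0.943)/0.0592 = -0.777, so Q = 0.167.
With Q = [Mn²⁺]/[Ni²⁺] and the known concentrations, [Ni²⁺] in the denominator gives [Ni²⁺] = 0.39 M.

0.39 M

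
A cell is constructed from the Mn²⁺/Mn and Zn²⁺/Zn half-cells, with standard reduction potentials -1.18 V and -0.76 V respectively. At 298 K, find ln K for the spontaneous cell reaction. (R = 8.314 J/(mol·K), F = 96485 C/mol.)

E°_cell = -0.76 − (-1.18) = 0.42 V, with n = 2 electrons transferred.
At equilibrium E = 0, so the Nernst equation gives ln K = nFE°/RT = (2)(96485)(0.42)/((8.314)(298)) = 32.71.

ln K = 32.7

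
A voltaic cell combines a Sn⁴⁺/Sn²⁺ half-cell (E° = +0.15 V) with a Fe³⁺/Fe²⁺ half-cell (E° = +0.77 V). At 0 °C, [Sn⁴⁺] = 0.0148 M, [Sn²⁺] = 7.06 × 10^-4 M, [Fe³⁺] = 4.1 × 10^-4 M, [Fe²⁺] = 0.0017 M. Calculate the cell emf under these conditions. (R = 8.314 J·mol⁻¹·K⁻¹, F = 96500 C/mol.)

0.551 V

The Fe³⁺/Fe²⁺ couple has the higher reduction potential and acts as the cathode, so E°_cell = +0.77 − (+0.15) = 0.62 V.
Balancing electrons gives n = 2; the reaction quotient is Q = [Sn⁴⁺]·[Fe²⁺]^2/([Sn²⁺]·[Fe³⁺]^2) = 360.
E = E° − (RT/nF) ln Q = 0.62 − (8.314×273)/(2×96500) × (5.887) = 0.620 − 0.069 = 0.551 V.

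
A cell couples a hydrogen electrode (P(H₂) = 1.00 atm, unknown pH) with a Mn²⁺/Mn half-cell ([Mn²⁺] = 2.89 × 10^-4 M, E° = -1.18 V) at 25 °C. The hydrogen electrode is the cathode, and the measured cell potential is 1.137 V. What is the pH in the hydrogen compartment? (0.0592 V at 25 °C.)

pH = 2.50

E°_cell = 1.18 V and n = 2.
log Q = n(E° − E)/0.0592 = 2×(1.18 − 1.137)/0.0592 = 1.453.
With Q = [Mn²⁺]·P(H₂) / [H⁺]^2, solving for [H⁺] gives log[H⁺] = -2.496, so pH = 2.50.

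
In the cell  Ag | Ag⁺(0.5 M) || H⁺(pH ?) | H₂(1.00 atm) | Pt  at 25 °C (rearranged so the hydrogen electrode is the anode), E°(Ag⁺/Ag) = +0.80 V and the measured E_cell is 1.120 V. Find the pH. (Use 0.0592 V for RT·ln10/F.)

E°_cell = 0.80 V and n = 2.
log Q = n(E° − E)/0.0592 = 2×(0.80 − 1.120)/0.0592 = -10.811.
With Q = [H⁺]^2 / ([Ag⁺]^2·P(H₂)), solving for [H⁺] gives log[H⁺] = -5.706, so pH = 5.71.

pH = 5.71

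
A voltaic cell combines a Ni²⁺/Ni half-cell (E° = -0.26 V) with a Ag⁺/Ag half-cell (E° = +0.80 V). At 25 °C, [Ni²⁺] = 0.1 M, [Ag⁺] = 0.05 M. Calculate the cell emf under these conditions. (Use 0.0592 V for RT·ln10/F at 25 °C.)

1.01 V

The Ag⁺/Ag couple has the higher reduction potential and acts as the cathode, so E°_cell = +0.80 − (-0.26) = 1.06 V.
Balancing electrons gives n = 2; the reaction quotient is Q = [Ni²⁺]/[Ag⁺]^2 = 40.0.
At 25 °C, E = E° − (0.0592/n) log Q = 1.06 − (0.0592/2)(1.602) = 1.060 − 0.047 = 1.013 V.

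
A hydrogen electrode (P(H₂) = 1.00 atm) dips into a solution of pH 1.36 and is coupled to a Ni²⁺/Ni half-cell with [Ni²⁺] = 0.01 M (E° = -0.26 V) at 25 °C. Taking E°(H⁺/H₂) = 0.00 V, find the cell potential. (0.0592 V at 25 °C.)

The hydrogen couple is the cathode, so E°_cell = 0.26 V; n = 2.
[H⁺] = 10^(−1.36) = 0.044 M, and Q = [Ni²⁺]·P(H₂) / [H⁺]^2 = 5.25.
E = E° − (0.0592/2) log Q = 0.26 − (0.0592/2)(0.720) = 0.239 V.

0.24 V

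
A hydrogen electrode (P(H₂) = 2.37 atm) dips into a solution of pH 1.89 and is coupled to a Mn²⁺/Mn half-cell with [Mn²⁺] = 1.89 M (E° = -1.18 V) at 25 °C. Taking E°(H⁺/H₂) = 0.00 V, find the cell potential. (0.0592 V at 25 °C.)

1.05 V

The hydrogen couple is the cathode, so E°_cell = 1.18 V; n = 2.
[H⁺] = 10^(−1.89) = 0.013 M, and Q = [Mn²⁺]·P(H₂) / [H⁺]^2 = 2.7 × 10^4.
E = E° − (0.0592/2) log Q = 1.18 − (0.0592/2)(4.431) = 1.049 V.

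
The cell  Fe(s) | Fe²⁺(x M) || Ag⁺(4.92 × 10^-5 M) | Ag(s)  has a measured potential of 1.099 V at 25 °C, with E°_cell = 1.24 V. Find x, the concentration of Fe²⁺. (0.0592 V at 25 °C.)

From the Nernst equation, log Q = n(E° − E)/0.0592 = 2(1.24 − 1.099)/0.0592 = 4.764, so Q = 5.8 × 10^4.
With Q = [Fe²⁺]/[Ag⁺]^2 and the known concentrations, [Fe²⁺] in the numerator gives [Fe²⁺] = 1.4 × 10^-4 M.

1.4 × 10^-4 M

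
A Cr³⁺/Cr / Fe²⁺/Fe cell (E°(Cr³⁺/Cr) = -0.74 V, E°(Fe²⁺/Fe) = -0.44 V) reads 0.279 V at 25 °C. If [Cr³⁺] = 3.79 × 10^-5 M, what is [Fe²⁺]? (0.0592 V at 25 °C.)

2.2 × 10^-4 M

From the Nernst equation, log Q = n(E° − E)/0.0592 = 6(0.30 − 0.279)/0.0592 = 2.128, so Q = 134.
With Q = [Cr³⁺]^2/[Fe²⁺]^3 and the known concentrations, [Fe²⁺]^3 in the denominator gives [Fe²⁺] = 2.2 × 10^-4 M.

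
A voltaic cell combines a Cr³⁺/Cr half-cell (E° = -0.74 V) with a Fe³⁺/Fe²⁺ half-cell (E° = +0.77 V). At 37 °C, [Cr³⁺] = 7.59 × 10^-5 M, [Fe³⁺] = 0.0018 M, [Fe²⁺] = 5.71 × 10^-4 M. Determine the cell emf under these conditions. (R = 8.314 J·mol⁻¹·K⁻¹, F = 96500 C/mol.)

1.63 V

The Fe³⁺/Fe²⁺ couple has the higher reduction potential and acts as the cathode, so E°_cell = +0.77 − (-0.74) = 1.51 V.
Balancing electrons gives n = 3; the reaction quotient is Q = [Cr³⁺]·[Fe²⁺]^3/[Fe³⁺]^3 = 2.42 × 10^-6.
E = E° − (RT/nF) ln Q = 1.51 − (8.314×310)/(3×96500) × (-12.931) = 1.510 + 0.115 = 1.625 V.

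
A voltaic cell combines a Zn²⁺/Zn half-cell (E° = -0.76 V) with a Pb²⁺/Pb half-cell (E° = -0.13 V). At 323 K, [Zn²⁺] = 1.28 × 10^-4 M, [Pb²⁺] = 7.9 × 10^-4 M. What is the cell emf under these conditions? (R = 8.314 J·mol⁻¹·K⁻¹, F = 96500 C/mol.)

0.655 V

The Pb²⁺/Pb couple has the higher reduction potential and acts as the cathode, so E°_cell = -0.13 − (-0.76) = 0.63 V.
Balancing electrons gives n = 2; the reaction quotient is Q = [Zn²⁺]/[Pb²⁺] = 0.162.
E = E° − (RT/nF) ln Q = 0.63 − (8.314×323)/(2×96500) × (-1.820) = 0.630 + 0.025 = 0.655 V.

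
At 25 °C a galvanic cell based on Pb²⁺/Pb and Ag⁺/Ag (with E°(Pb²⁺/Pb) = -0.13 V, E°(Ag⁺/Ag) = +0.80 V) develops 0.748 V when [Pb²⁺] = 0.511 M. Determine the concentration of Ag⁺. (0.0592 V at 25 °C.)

From the Nernst equation, log Q = n(E° − E)/0.0592 = 2(0.93 − 0.748)/0.0592 = 6.149, so Q = 1.41 × 10^6.
With Q = [Pb²⁺]/[Ag⁺]^2 and the known concentrations, [Ag⁺]^2 in the denominator gives [Ag⁺] = 6 × 10^-4 M.

6 × 10^-4 M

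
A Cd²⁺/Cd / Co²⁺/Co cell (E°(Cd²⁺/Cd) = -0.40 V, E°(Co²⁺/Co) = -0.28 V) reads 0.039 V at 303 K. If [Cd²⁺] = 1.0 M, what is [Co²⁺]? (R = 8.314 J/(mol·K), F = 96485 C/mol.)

0.002 M

From the Nernst equation, ln Q = nF(E° − E)/RT = 2×96485×(0.12 − 0.039)/(8.314×303) = 6.205, so Q = 495.
With Q = [Cd²⁺]/[Co²⁺] and the known concentrations, [Co²⁺] in the denominator gives [Co²⁺] = 0.002 M.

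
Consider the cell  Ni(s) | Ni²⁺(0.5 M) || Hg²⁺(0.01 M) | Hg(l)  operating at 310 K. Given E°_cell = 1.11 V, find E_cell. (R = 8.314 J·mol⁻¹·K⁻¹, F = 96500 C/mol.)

1.06 V

Balancing electrons gives n = 2; the reaction quotient is Q = [Ni²⁺]/[Hg²⁺] = 50.0.
E = E° − (RT/nF) ln Q = 1.11 − (8.314×310)/(2×96500) × (3.912) = 1.110 − 0.052 = 1.058 V.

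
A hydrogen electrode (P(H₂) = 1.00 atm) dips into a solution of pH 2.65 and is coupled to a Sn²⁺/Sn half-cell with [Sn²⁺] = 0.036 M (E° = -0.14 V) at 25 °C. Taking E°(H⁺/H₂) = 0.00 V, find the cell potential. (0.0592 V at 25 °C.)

The hydrogen couple is the cathode, so E°_cell = 0.14 V; n = 2.
[H⁺] = 10^(−2.65) = 0.0022 M, and Q = [Sn²⁺]·P(H₂) / [H⁺]^2 = 7180.
E = E° − (0.0592/2) log Q = 0.14 − (0.0592/2)(3.856) = 0.026 V.

0.026 V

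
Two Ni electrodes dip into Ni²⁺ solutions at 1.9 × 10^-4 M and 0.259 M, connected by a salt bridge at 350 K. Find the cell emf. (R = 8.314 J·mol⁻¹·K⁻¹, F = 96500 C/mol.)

Both half-cells are Ni²⁺/Ni, so E°_cell = 0. The concentrated side is the cathode; the cell reaction moves Ni²⁺ from high to low concentration with n = 2.
Q = [Ni²⁺]_dilute/[Ni²⁺]_conc = 1.9 × 10^-4/0.259 = 7.34 × 10^-4.
E = 0 − (RT/nF) ln Q = −((8.314×350)/(2×96500))(-7.218) = 0.1088 V.

0.11 V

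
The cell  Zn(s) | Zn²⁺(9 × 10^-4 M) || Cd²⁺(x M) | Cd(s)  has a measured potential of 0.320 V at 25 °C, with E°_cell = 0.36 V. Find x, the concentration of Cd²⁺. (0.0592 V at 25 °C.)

From the Nernst equation, log Q = n(E° − E)/0.0592 = 2(0.36 − 0.320)/0.0592 = 1.351, so Q = 22.5.
With Q = [Zn²⁺]/[Cd²⁺] and the known concentrations, [Cd²⁺] in the denominator gives [Cd²⁺] = 4 × 10^-5 M.

4 × 10^-5 M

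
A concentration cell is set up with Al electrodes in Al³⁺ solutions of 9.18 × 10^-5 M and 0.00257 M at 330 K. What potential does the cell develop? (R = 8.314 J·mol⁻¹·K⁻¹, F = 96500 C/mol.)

Both half-cells are Al³⁺/Al, so E°_cell = 0. The concentrated side is the cathode; the cell reaction moves Al³⁺ from high to low concentration with n = 3.
Q = [Al³⁺]_dilute/[Al³⁺]_conc = 9.18 × 10^-5/0.00257 = 0.0357.
E = 0 − (RT/nF) ln Q = −((8.314×330)/(3×96500))(-3.332) = 0.0316 V.

0.032 V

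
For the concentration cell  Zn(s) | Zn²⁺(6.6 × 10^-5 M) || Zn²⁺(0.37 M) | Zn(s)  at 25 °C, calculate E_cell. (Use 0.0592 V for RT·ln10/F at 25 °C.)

Both half-cells are Zn²⁺/Zn, so E°_cell = 0. The concentrated side is the cathode; the cell reaction moves Zn²⁺ from high to low concentration with n = 2.
Q = [Zn²⁺]_dilute/[Zn²⁺]_conc = 6.6 × 10^-5/0.37 = 1.78 × 10^-4.
E = 0 − (0.0592/2) log Q = −(0.0592/2)(-3.749) = 0.1110 V.

0.11 V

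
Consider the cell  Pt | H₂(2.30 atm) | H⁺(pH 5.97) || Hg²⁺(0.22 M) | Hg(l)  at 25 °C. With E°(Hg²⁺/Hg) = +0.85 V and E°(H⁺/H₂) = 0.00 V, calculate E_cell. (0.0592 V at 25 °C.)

The Hg²⁺/Hg couple is the cathode, so E°_cell = 0.85 V; n = 2.
[H⁺] = 10^(−5.97) = 1.1 × 10^-6 M, and Q = [H⁺]^2 / ([Hg²⁺]·P(H₂)) = 2.27 × 10^-12.
E = E° − (0.0592/2) log Q = 0.85 − (0.0592/2)(-11.644) = 1.195 V.

1.19 V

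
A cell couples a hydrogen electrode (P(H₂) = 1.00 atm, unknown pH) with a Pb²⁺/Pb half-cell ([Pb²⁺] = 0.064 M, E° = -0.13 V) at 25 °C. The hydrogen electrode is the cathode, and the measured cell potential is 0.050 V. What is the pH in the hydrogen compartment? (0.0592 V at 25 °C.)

E°_cell = 0.13 V and n = 2.
log Q = n(E° − E)/0.0592 = 2×(0.13 − 0.050)/0.0592 = 2.703.
With Q = [Pb²⁺]·P(H₂) / [H⁺]^2, solving for [H⁺] gives log[H⁺] = -1.948, so pH = 1.95.

pH = 1.95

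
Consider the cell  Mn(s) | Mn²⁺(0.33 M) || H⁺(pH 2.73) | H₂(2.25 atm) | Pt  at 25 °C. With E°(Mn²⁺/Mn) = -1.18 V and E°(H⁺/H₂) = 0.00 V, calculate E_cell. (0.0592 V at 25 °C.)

The hydrogen couple is the cathode, so E°_cell = 1.18 V; n = 2.
[H⁺] = 10^(−2.73) = 0.0019 M, and Q = [Mn²⁺]·P(H₂) / [H⁺]^2 = 2.14 × 10^5.
E = E° − (0.0592/2) log Q = 1.18 − (0.0592/2)(5.331) = 1.022 V.

1.02 V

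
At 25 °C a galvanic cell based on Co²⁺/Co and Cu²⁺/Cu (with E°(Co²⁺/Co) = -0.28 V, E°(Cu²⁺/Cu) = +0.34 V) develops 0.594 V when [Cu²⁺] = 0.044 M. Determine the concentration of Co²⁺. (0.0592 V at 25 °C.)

From the Nernst equation, log Q = n(E° − E)/0.0592 = 2(0.62 − 0.594)/0.0592 = 0.878, so Q = 7.56.
With Q = [Co²⁺]/[Cu²⁺] and the known concentrations, [Co²⁺] in the numerator gives [Co²⁺] = 0.33 M.

0.33 M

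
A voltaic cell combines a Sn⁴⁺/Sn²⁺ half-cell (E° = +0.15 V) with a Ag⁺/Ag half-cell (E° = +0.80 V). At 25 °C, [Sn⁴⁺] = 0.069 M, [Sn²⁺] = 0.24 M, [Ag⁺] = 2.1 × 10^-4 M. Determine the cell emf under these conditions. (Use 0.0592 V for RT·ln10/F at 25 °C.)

The Ag⁺/Ag couple has the higher reduction potential and acts as the cathode, so E°_cell = +0.80 − (+0.15) = 0.65 V.
Balancing electrons gives n = 2; the reaction quotient is Q = [Sn⁴⁺]/([Sn²⁺]·[Ag⁺]^2) = 6.52 × 10^6.
At 25 °C, E = E° − (0.0592/n) log Q = 0.65 − (0.0592/2)(6.814) = 0.650 − 0.202 = 0.448 V.

0.448 V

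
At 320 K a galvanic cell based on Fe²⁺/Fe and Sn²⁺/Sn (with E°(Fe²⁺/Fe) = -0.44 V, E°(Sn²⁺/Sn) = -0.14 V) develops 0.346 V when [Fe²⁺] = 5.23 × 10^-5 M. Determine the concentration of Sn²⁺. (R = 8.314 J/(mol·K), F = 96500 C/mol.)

From the Nernst equation, ln Q = nF(E° − E)/RT = 2×96500×(0.30 − 0.346)/(8.314×320) = -3.337, so Q = 0.0355.
With Q = [Fe²⁺]/[Sn²⁺] and the known concentrations, [Sn²⁺] in the denominator gives [Sn²⁺] = 0.0015 M.

0.0015 M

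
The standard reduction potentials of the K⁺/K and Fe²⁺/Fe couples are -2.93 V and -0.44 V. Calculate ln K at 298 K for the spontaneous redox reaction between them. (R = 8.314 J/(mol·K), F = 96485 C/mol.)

E°_cell = -0.44 − (-2.93) = 2.49 V, with n = 2 electrons transferred.
At equilibrium E = 0, so the Nernst equation gives ln K = nFE°/RT = (2)(96485)(2.49)/((8.314)(298)) = 193.94.

ln K = 193.9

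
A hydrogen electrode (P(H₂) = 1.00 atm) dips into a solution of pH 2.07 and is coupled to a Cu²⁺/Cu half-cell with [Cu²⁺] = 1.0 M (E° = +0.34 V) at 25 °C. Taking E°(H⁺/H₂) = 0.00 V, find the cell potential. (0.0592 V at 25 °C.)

0.46 V

The Cu²⁺/Cu couple is the cathode, so E°_cell = 0.34 V; n = 2.
[H⁺] = 10^(−2.07) = 0.0085 M, and Q = [H⁺]^2 / ([Cu²⁺]·P(H₂)) = 7.24 × 10^-5.
E = E° − (0.0592/2) log Q = 0.34 − (0.0592/2)(-4.140) = 0.463 V.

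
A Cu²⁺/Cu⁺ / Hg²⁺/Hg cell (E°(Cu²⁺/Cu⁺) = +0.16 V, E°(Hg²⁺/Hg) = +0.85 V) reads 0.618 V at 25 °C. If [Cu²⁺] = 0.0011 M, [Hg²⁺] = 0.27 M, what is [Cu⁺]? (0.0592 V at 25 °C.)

1.3 × 10^-4 M

From the Nernst equation, log Q = n(E° − E)/0.0592 = 2(0.69 − 0.618)/0.0592 = 2.432, so Q = 271.
With Q = [Cu²⁺]^2/([Cu⁺]^2·[Hg²⁺]) and the known concentrations, [Cu⁺]^2 in the denominator gives [Cu⁺] = 1.3 × 10^-4 M.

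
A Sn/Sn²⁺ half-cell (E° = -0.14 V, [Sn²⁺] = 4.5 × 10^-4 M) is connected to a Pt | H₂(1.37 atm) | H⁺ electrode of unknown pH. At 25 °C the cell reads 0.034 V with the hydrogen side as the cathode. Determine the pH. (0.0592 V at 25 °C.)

E°_cell = 0.14 V and n = 2.
log Q = n(E° − E)/0.0592 = 2×(0.14 − 0.034)/0.0592 = 3.581.
With Q = [Sn²⁺]·P(H₂) / [H⁺]^2, solving for [H⁺] gives log[H⁺] = -3.396, so pH = 3.40.

pH = 3.40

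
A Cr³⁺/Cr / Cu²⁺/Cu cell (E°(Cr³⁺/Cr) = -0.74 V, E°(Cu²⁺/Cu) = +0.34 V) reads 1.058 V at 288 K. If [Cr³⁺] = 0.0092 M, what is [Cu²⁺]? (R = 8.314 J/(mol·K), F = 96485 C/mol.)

0.0075 M

From the Nernst equation, ln Q = nF(E° − E)/RT = 6×96485×(1.08 − 1.058)/(8.314×288) = 5.319, so Q = 204.
With Q = [Cr³⁺]^2/[Cu²⁺]^3 and the known concentrations, [Cu²⁺]^3 in the denominator gives [Cu²⁺] = 0.0075 M.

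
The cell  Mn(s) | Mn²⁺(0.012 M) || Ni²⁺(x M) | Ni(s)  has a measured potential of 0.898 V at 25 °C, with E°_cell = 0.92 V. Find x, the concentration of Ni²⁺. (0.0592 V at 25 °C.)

From the Nernst equation, log Q = n(E° − E)/0.0592 = 2(0.92 − 0.898)/0.0592 = 0.743, so Q = 5.54.
With Q = [Mn²⁺]/[Ni²⁺] and the known concentrations, [Ni²⁺] in the denominator gives [Ni²⁺] = 0.0022 M.

0.0022 M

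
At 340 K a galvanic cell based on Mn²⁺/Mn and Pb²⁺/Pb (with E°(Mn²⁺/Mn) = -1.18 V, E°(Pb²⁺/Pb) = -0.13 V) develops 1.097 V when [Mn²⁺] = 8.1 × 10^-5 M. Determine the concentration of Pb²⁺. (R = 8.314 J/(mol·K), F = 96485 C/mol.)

0.002 M

From the Nernst equation, ln Q = nF(E° − E)/RT = 2×96485×(1.05 − 1.097)/(8.314×340) = -3.208, so Q = 0.0404.
With Q = [Mn²⁺]/[Pb²⁺] and the known concentrations, [Pb²⁺] in the denominator gives [Pb²⁺] = 0.002 M.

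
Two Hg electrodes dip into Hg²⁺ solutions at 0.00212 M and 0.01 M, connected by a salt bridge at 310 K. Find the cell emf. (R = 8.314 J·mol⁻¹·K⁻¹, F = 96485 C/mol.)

0.021 V

Both half-cells are Hg²⁺/Hg, so E°_cell = 0. The concentrated side is the cathode; the cell reaction moves Hg²⁺ from high to low concentration with n = 2.
Q = [Hg²⁺]_dilute/[Hg²⁺]_conc = 0.00212/0.01 = 0.212.
E = 0 − (RT/nF) ln Q = −((8.314×310)/(2×96485))(-1.551) = 0.0207 V.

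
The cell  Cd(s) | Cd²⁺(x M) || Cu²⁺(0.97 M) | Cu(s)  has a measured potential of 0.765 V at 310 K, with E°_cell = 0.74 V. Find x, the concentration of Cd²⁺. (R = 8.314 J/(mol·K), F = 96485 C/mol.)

0.15 M

From the Nernst equation, ln Q = nF(E° − E)/RT = 2×96485×(0.74 − 0.765)/(8.314×310) = -1.872, so Q = 0.154.
With Q = [Cd²⁺]/[Cu²⁺] and the known concentrations, [Cd²⁺] in the numerator gives [Cd²⁺] = 0.15 M.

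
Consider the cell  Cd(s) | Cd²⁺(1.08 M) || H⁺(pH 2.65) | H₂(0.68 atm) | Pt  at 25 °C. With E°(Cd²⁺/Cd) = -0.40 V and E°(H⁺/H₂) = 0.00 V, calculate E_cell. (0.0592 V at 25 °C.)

0.25 V

The hydrogen couple is the cathode, so E°_cell = 0.40 V; n = 2.
[H⁺] = 10^(−2.65) = 0.0022 M, and Q = [Cd²⁺]·P(H₂) / [H⁺]^2 = 1.47 × 10^5.
E = E° − (0.0592/2) log Q = 0.40 − (0.0592/2)(5.166) = 0.247 V.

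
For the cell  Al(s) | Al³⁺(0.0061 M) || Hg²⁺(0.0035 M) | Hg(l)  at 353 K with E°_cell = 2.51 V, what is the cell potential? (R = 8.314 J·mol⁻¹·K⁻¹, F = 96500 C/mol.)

Balancing electrons gives n = 6; the reaction quotient is Q = [Al³⁺]^2/[Hg²⁺]^3 = 868.
E = E° − (RT/nF) ln Q = 2.51 − (8.314×353)/(6×96500) × (6.766) = 2.510 − 0.034 = 2.476 V.

2.48 V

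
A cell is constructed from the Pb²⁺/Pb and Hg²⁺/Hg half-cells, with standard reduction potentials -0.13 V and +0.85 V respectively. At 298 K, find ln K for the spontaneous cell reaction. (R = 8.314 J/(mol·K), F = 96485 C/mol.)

E°_cell = +0.85 − (-0.13) = 0.98 V, with n = 2 electrons transferred.
At equilibrium E = 0, so the Nernst equation gives ln K = nFE°/RT = (2)(96485)(0.98)/((8.314)(298)) = 76.33.

ln K = 76.3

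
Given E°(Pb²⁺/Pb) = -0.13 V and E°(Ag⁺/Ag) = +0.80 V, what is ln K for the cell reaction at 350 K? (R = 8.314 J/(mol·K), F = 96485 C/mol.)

E°_cell = +0.80 − (-0.13) = 0.93 V, with n = 2 electrons transferred.
At equilibrium E = 0, so the Nernst equation gives ln K = nFE°/RT = (2)(96485)(0.93)/((8.314)(350)) = 61.67.

ln K = 61.7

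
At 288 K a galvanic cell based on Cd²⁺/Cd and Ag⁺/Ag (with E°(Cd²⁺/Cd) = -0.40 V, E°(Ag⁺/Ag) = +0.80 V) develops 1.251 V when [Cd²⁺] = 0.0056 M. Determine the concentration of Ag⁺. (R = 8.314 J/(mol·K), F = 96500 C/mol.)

0.58 M

From the Nernst equation, ln Q = nF(E° − E)/RT = 2×96500×(1.20 − 1.251)/(8.314×288) = -4.111, so Q = 0.0164.
With Q = [Cd²⁺]/[Ag⁺]^2 and the known concentrations, [Ag⁺]^2 in the denominator gives [Ag⁺] = 0.58 M.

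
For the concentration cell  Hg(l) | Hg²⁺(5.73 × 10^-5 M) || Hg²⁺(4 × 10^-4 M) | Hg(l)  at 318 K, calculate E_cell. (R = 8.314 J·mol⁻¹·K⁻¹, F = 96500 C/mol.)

Both half-cells are Hg²⁺/Hg, so E°_cell = 0. The concentrated side is the cathode; the cell reaction moves Hg²⁺ from high to low concentration with n = 2.
Q = [Hg²⁺]_dilute/[Hg²⁺]_conc = 5.73 × 10^-5/4 × 10^-4 = 0.143.
E = 0 − (RT/nF) ln Q = −((8.314×318)/(2×96500))(-1.943) = 0.0266 V.

0.027 V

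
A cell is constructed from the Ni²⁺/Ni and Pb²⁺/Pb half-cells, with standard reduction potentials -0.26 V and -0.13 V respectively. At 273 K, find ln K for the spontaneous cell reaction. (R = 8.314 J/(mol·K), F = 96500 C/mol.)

E°_cell = -0.13 − (-0.26) = 0.13 V, with n = 2 electrons transferred.
At equilibrium E = 0, so the Nernst equation gives ln K = nFE°/RT = (2)(96500)(0.13)/((8.314)(273)) = 11.05.

ln K = 11.1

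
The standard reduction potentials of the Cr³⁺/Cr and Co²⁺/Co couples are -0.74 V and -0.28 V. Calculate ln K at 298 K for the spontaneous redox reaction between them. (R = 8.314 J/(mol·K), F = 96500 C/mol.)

ln K = 107.5

E°_cell = -0.28 − (-0.74) = 0.46 V, with n = 6 electrons transferred.
At equilibrium E = 0, so the Nernst equation gives ln K = nFE°/RT = (6)(96500)(0.46)/((8.314)(298)) = 107.50.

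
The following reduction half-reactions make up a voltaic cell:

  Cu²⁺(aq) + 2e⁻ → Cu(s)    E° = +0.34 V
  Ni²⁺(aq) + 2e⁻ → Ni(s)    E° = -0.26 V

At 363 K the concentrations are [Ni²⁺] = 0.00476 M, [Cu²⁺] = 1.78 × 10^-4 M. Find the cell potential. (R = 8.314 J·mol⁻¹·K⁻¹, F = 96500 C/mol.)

0.549 V

The Cu²⁺/Cu couple has the higher reduction potential and acts as the cathode, so E°_cell = +0.34 − (-0.26) = 0.60 V.
Balancing electrons gives n = 2; the reaction quotient is Q = [Ni²⁺]/[Cu²⁺] = 26.7.
E = E° − (RT/nF) ln Q = 0.60 − (8.314×363)/(2×96500) × (3.286) = 0.600 − 0.051 = 0.549 V.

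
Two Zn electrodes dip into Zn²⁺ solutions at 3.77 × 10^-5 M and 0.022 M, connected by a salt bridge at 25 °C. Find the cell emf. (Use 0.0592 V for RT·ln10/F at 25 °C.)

0.082 V

Both half-cells are Zn²⁺/Zn, so E°_cell = 0. The concentrated side is the cathode; the cell reaction moves Zn²⁺ from high to low concentration with n = 2.
Q = [Zn²⁺]_dilute/[Zn²⁺]_conc = 3.77 × 10^-5/0.022 = 0.00171.
E = 0 − (0.0592/2) log Q = −(0.0592/2)(-2.766) = 0.0819 V.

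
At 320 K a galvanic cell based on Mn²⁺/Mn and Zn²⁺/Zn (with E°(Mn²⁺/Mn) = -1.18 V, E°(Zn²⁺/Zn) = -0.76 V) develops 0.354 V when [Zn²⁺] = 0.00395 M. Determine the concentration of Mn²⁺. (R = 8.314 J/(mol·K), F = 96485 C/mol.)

From the Nernst equation, ln Q = nF(E° − E)/RT = 2×96485×(0.42 − 0.354)/(8.314×320) = 4.787, so Q = 120.
With Q = [Mn²⁺]/[Zn²⁺] and the known concentrations, [Mn²⁺] in the numerator gives [Mn²⁺] = 0.47 M.

0.47 M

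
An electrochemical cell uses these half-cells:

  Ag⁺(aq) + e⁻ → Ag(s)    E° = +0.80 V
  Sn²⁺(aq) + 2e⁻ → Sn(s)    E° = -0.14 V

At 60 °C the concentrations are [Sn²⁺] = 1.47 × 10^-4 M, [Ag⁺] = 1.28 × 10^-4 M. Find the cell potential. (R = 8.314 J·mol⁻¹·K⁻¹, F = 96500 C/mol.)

0.809 V

The Ag⁺/Ag couple has the higher reduction potential and acts as the cathode, so E°_cell = +0.80 − (-0.14) = 0.94 V.
Balancing electrons gives n = 2; the reaction quotient is Q = [Sn²⁺]/[Ag⁺]^2 = 8970.
E = E° − (RT/nF) ln Q = 0.94 − (8.314×333)/(2×96500) × (9.102) = 0.940 − 0.131 = 0.809 V.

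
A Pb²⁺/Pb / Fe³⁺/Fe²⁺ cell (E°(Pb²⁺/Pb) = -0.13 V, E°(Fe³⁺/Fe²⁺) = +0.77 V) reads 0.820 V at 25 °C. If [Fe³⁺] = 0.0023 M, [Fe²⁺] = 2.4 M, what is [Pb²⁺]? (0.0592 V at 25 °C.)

4.6 × 10^-4 M

From the Nernst equation, log Q = n(E° − E)/0.0592 = 2(0.90 − 0.820)/0.0592 = 2.703, so Q = 504.
With Q = [Pb²⁺]·[Fe²⁺]^2/[Fe³⁺]^2 and the known concentrations, [Pb²⁺] in the numerator gives [Pb²⁺] = 4.6 × 10^-4 M.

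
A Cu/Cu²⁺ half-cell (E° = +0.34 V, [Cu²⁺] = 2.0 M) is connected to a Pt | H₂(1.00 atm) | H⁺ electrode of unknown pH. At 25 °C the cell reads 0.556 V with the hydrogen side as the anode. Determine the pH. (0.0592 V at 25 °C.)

pH = 3.50

E°_cell = 0.34 V and n = 2.
log Q = n(E° − E)/0.0592 = 2×(0.34 − 0.556)/0.0592 = -7.297.
With Q = [H⁺]^2 / ([Cu²⁺]·P(H₂)), solving for [H⁺] gives log[H⁺] = -3.498, so pH = 3.50.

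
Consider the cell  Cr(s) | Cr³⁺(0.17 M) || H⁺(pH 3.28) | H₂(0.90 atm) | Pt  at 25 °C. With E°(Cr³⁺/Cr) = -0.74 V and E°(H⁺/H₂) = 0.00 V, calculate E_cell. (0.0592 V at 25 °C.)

The hydrogen couple is the cathode, so E°_cell = 0.74 V; n = 6.
[H⁺] = 10^(−3.28) = 5.2 × 10^-4 M, and Q = [Cr³⁺]^2·P(H₂)^3 / [H⁺]^6 = 1.01 × 10^18.
E = E° − (0.0592/6) log Q = 0.74 − (0.0592/6)(18.004) = 0.562 V.

0.56 V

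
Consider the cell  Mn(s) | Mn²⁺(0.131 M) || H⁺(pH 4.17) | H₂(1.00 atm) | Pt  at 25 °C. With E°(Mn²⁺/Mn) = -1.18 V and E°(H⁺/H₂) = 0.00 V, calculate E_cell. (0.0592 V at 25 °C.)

0.96 V

The hydrogen couple is the cathode, so E°_cell = 1.18 V; n = 2.
[H⁺] = 10^(−4.17) = 6.8 × 10^-5 M, and Q = [Mn²⁺]·P(H₂) / [H⁺]^2 = 2.87 × 10^7.
E = E° − (0.0592/2) log Q = 1.18 − (0.0592/2)(7.457) = 0.959 V.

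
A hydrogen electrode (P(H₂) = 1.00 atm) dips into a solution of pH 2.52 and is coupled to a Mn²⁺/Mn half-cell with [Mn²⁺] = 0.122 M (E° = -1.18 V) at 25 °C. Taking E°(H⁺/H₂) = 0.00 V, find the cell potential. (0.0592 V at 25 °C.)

1.06 V

The hydrogen couple is the cathode, so E°_cell = 1.18 V; n = 2.
[H⁺] = 10^(−2.52) = 0.0030 M, and Q = [Mn²⁺]·P(H₂) / [H⁺]^2 = 1.34 × 10^4.
E = E° − (0.0592/2) log Q = 1.18 − (0.0592/2)(4.126) = 1.058 V.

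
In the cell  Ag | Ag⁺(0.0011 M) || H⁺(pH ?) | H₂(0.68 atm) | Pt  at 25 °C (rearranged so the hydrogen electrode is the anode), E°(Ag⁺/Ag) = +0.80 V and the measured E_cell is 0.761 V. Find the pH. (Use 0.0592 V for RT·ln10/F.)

E°_cell = 0.80 V and n = 2.
log Q = n(E° − E)/0.0592 = 2×(0.80 − 0.761)/0.0592 = 1.318.
With Q = [H⁺]^2 / ([Ag⁺]^2·P(H₂)), solving for [H⁺] gives log[H⁺] = -2.384, so pH = 2.38.

pH = 2.38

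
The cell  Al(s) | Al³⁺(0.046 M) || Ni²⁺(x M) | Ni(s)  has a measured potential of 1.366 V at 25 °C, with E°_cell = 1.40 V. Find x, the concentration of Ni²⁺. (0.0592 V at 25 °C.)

From the Nernst equation, log Q = n(E° − E)/0.0592 = 6(1.40 − 1.366)/0.0592 = 3.446, so Q = 2790.
With Q = [Al³⁺]^2/[Ni²⁺]^3 and the known concentrations, [Ni²⁺]^3 in the denominator gives [Ni²⁺] = 0.0091 M.

0.0091 M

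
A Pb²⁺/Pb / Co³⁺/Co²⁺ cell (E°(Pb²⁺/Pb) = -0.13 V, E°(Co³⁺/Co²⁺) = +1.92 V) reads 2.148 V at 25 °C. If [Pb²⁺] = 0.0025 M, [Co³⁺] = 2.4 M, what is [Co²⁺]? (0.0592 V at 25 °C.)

1.1 M

From the Nernst equation, log Q = n(E° − E)/0.0592 = 2(2.05 − 2.148)/0.0592 = -3.311, so Q = 4.89 × 10^-4.
With Q = [Pb²⁺]·[Co²⁺]^2/[Co³⁺]^2 and the known concentrations, [Co²⁺]^2 in the numerator gives [Co²⁺] = 1.1 M.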